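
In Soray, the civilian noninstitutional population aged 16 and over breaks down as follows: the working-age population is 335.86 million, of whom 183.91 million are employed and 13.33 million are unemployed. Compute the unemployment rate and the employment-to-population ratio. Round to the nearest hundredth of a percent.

Labor force = employed + unemployed = 183.91 + 13.33 = 197.24 million.
Unemployment rate = 13.33 / 197.24 = 6.76%.
Employment-population ratio = 183.91 / 335.86 = 54.76%.

Unemployment rate ≈ 6.76%; employment-population ratio ≈ 54.76%.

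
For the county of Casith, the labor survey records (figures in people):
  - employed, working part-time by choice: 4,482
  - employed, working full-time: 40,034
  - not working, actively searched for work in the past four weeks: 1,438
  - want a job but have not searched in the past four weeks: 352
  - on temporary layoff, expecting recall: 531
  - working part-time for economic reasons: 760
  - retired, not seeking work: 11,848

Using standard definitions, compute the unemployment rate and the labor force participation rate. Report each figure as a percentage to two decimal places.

Unemployment rate ≈ 4.17%; labor force participation rate ≈ 79.48%.

Employed = 4,482 + 40,034 + 760 = 45,276 (anyone who worked, including part-time for economic reasons, counts as employed).
Unemployed = 1,438 + 531 = 1,969 (jobless and actively searching, or on temporary layoff).
Labor force = 45,276 + 1,969 = 47,245.
Not in labor force = 352 + 11,848 = 12,200 (those not working and not actively searching are outside the labor force — including those who want a job but have given up searching).
Civilian working-age population = 47,245 + 12,200 = 59,445.
Unemployment rate = 1,969 / 47,245 = 4.17%.
Labor force participation rate = 47,245 / 59,445 = 79.48%.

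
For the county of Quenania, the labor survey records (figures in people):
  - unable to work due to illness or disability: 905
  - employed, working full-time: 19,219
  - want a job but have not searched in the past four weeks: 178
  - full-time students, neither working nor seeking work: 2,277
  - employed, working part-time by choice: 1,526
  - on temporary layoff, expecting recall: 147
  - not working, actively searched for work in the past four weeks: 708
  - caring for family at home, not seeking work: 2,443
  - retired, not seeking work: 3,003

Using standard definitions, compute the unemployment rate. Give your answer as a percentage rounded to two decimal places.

Employed = 19,219 + 1,526 = 20,745.
Unemployed = 147 + 708 = 855 (jobless and actively searching, or on temporary layoff).
Labor force = 20,745 + 855 = 21,600.
Unemployment rate = 855 / 21,600 = 3.96%.

Unemployment rate ≈ 3.96%.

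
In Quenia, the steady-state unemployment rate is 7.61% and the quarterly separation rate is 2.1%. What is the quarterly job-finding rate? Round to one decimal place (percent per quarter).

From u* = s/(s+f): f = s·(1−u)/u.
f = 2.1 × (1 − 0.0761) / 0.0761 = 1.9402 / 0.0761 ≈ 25.5% per quarter.

Job-finding rate ≈ 25.5% per quarter.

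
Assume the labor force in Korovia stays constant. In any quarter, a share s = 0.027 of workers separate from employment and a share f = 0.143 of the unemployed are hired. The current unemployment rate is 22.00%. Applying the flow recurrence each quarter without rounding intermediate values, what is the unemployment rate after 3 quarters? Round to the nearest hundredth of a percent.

With a fixed labor force, u_{t+1} = u_t + s·(1−u_t) − f·u_t = u_t·(1−s−f) + s.
Here 1−s−f = 0.830 and s = 0.027.
u_1 = 0.220000 × 0.830 + 0.027 = 0.209600.
u_2 = 0.209600 × 0.830 + 0.027 = 0.200968.
u_3 = 0.200968 × 0.830 + 0.027 = 0.193803.

Unemployment rate after three quarters ≈ 19.38%.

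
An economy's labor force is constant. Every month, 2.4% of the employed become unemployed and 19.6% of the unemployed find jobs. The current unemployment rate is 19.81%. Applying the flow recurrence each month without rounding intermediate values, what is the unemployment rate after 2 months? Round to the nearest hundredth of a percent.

Unemployment rate after two months ≈ 16.32%.

With a fixed labor force, u_{t+1} = u_t + s·(1−u_t) − f·u_t = u_t·(1−s−f) + s.
Here 1−s−f = 0.780 and s = 0.024.
u_1 = 0.198100 × 0.780 + 0.024 = 0.178518.
u_2 = 0.178518 × 0.780 + 0.024 = 0.163244.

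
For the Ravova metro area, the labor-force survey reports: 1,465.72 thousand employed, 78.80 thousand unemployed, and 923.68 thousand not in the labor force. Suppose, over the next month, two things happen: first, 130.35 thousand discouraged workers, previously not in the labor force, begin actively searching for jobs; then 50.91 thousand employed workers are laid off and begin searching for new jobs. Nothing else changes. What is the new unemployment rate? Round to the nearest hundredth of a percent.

New unemployment rate ≈ 15.53%.

Initially, labor force = 1,465.72 + 78.80 = 1,544.52 thousand, so u = 78.80/1,544.52 = 5.10%.
After the first change, unemployed and labor force both rise by 130.35 → E = 1,465.72, U = 209.15, labor force = 1,674.87 thousand.
After the second change, employed falls and unemployed rises by 50.91; labor force unchanged → E = 1,414.81, U = 260.06, labor force = 1,674.87 thousand.
New unemployment rate = 260.06 / 1,674.87 = 15.53%.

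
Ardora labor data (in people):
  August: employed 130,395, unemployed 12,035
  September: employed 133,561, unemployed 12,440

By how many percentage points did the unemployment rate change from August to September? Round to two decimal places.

August: labor force = 130,395 + 12,035 = 142,430; u = 12,035/142,430 = 8.45%.
September: labor force = 133,561 + 12,440 = 146,001; u = 12,440/146,001 = 8.52%.
Change = 8.52% − 8.45% = +0.07 pp.

The unemployment rate changed by +0.07 percentage points.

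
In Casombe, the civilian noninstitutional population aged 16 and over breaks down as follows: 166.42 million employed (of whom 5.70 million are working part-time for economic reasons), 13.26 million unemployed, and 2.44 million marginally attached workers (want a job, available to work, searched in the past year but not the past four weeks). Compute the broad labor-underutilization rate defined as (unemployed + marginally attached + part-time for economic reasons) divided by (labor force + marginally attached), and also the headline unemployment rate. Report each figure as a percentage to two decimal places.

Broad underutilization rate ≈ 11.75%; headline unemployment rate ≈ 7.38%.

Labor force = 166.42 + 13.26 = 179.68 million.
Numerator = 13.26 + 2.44 + 5.70 = 21.40 million.
Denominator = 179.68 + 2.44 = 182.12 million.
Broad rate = 21.40 / 182.12 = 11.75%.
Headline unemployment rate = 13.26 / 179.68 = 7.38%.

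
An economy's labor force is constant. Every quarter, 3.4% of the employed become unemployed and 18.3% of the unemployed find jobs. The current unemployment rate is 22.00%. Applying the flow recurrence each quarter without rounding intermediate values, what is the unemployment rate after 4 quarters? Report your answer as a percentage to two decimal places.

Unemployment rate after four quarters ≈ 18.05%.

With a fixed labor force, u_{t+1} = u_t + s·(1−u_t) − f·u_t = u_t·(1−s−f) + s.
Here 1−s−f = 0.783 and s = 0.034.
u_1 = 0.220000 × 0.783 + 0.034 = 0.206260.
u_2 = 0.206260 × 0.783 + 0.034 = 0.195502.
u_3 = 0.195502 × 0.783 + 0.034 = 0.187078.
u_4 = 0.187078 × 0.783 + 0.034 = 0.180482.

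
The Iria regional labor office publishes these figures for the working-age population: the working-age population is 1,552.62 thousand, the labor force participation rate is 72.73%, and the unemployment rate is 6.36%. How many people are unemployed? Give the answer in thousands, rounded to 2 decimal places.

Labor force = 0.7273 × 1,552.62 = 1,129.22 thousand.
Unemployed = 0.0636 × 1,129.22 ≈ 71.82 thousand.

About 71.82 thousand are unemployed.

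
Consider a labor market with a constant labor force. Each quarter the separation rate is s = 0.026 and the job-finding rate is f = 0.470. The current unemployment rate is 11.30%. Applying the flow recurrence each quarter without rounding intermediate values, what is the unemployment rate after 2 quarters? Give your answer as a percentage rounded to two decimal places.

With a fixed labor force, u_{t+1} = u_t + s·(1−u_t) − f·u_t = u_t·(1−s−f) + s.
Here 1−s−f = 0.504 and s = 0.026.
u_1 = 0.113000 × 0.504 + 0.026 = 0.082952.
u_2 = 0.082952 × 0.504 + 0.026 = 0.067808.

Unemployment rate after two quarters ≈ 6.78%.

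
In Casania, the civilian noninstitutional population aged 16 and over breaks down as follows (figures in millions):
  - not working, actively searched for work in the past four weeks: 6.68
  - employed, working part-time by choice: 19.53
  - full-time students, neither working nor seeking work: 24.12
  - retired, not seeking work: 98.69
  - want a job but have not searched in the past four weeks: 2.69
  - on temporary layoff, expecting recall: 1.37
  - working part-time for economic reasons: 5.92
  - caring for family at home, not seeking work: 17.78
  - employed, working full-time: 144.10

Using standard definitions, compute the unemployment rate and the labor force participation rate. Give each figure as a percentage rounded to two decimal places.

Employed = 19.53 + 5.92 + 144.10 = 169.55 million (anyone who worked, including part-time for economic reasons, counts as employed).
Unemployed = 6.68 + 1.37 = 8.05 million (jobless and actively searching, or on temporary layoff).
Labor force = 169.55 + 8.05 = 177.60 million.
Not in labor force = 24.12 + 98.69 + 2.69 + 17.78 = 143.28 million (those not working and not actively searching are outside the labor force — including those who want a job but have given up searching).
Civilian working-age population = 177.60 + 143.28 = 320.88 million.
Unemployment rate = 8.05 / 177.60 = 4.53%.
Labor force participation rate = 177.60 / 320.88 = 55.35%.

Unemployment rate ≈ 4.53%; labor force participation rate ≈ 55.35%.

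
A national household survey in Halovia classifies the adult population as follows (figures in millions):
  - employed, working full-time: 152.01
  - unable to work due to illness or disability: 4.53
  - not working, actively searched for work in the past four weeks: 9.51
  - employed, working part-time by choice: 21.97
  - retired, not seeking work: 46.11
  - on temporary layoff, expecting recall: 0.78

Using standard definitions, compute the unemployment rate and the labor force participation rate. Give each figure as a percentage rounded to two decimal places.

Employed = 152.01 + 21.97 = 173.98 million.
Unemployed = 9.51 + 0.78 = 10.29 million (jobless and actively searching, or on temporary layoff).
Labor force = 173.98 + 10.29 = 184.27 million.
Not in labor force = 4.53 + 46.11 = 50.64 million (those not working and not actively searching are outside the labor force).
Civilian working-age population = 184.27 + 50.64 = 234.91 million.
Unemployment rate = 10.29 / 184.27 = 5.58%.
Labor force participation rate = 184.27 / 234.91 = 78.44%.

Unemployment rate ≈ 5.58%; labor force participation rate ≈ 78.44%.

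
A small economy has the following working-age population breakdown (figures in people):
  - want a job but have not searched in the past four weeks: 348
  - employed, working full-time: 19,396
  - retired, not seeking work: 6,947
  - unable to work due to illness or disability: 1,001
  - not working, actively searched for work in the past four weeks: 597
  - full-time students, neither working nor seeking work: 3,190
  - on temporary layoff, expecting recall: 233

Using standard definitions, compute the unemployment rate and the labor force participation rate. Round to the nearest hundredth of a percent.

Unemployment rate ≈ 4.10%; labor force participation rate ≈ 63.78%.

Employed = 19,396.
Unemployed = 597 + 233 = 830 (jobless and actively searching, or on temporary layoff).
Labor force = 19,396 + 830 = 20,226.
Not in labor force = 348 + 6,947 + 1,001 + 3,190 = 11,486 (those not working and not actively searching are outside the labor force — including those who want a job but have given up searching).
Civilian working-age population = 20,226 + 11,486 = 31,712.
Unemployment rate = 830 / 20,226 = 4.10%.
Labor force participation rate = 20,226 / 31,712 = 63.78%.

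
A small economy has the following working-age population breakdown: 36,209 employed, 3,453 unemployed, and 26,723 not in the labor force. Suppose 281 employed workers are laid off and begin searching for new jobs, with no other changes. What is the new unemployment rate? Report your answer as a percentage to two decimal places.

Initially, labor force = 36,209 + 3,453 = 39,662, so u = 3,453/39,662 = 8.71%.
After the change, employed falls and unemployed rises by 281; labor force unchanged → E = 35,928, U = 3,734, labor force = 39,662.
New unemployment rate = 3,734 / 39,662 = 9.41%.

New unemployment rate ≈ 9.41%.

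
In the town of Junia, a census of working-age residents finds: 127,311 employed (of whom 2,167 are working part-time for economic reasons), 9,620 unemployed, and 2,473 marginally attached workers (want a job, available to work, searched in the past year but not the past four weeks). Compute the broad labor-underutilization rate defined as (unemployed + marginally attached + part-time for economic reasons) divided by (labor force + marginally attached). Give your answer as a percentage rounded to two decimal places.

Labor force = 127,311 + 9,620 = 136,931.
Numerator = 9,620 + 2,473 + 2,167 = 14,260.
Denominator = 136,931 + 2,473 = 139,404.
Broad rate = 14,260 / 139,404 = 10.23%.

Broad underutilization rate ≈ 10.23%.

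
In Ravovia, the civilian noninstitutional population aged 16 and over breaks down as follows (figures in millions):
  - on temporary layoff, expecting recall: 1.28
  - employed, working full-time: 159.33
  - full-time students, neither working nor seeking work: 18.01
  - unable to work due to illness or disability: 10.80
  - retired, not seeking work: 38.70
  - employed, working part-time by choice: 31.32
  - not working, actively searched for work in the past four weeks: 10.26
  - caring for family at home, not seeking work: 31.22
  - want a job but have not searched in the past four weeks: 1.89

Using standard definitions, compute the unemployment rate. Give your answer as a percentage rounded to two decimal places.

Unemployment rate ≈ 5.71%.

Employed = 159.33 + 31.32 = 190.65 million.
Unemployed = 1.28 + 10.26 = 11.54 million (jobless and actively searching, or on temporary layoff).
Labor force = 190.65 + 11.54 = 202.19 million.
Unemployment rate = 11.54 / 202.19 = 5.71%.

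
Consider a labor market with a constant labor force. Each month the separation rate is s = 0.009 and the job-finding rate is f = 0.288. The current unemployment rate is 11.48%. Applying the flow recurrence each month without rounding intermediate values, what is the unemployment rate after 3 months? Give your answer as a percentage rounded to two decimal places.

With a fixed labor force, u_{t+1} = u_t + s·(1−u_t) − f·u_t = u_t·(1−s−f) + s.
Here 1−s−f = 0.703 and s = 0.009.
u_1 = 0.114800 × 0.703 + 0.009 = 0.089704.
u_2 = 0.089704 × 0.703 + 0.009 = 0.072062.
u_3 = 0.072062 × 0.703 + 0.009 = 0.059660.

Unemployment rate after three months ≈ 5.97%.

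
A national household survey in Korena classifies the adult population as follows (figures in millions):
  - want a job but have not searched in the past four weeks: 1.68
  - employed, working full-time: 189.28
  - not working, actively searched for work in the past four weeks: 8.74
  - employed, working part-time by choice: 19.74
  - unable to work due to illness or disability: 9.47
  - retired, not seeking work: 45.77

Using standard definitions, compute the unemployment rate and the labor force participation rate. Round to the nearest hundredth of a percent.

Unemployment rate ≈ 4.01%; labor force participation rate ≈ 79.28%.

Employed = 189.28 + 19.74 = 209.02 million.
Unemployed = 8.74 million.
Labor force = 209.02 + 8.74 = 217.76 million.
Not in labor force = 1.68 + 9.47 + 45.77 = 56.92 million (those not working and not actively searching are outside the labor force — including those who want a job but have given up searching).
Civilian working-age population = 217.76 + 56.92 = 274.68 million.
Unemployment rate = 8.74 / 217.76 = 4.01%.
Labor force participation rate = 217.76 / 274.68 = 79.28%.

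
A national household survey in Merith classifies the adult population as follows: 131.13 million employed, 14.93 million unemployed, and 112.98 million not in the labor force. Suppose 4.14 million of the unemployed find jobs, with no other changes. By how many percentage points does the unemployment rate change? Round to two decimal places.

Initially, labor force = 131.13 + 14.93 = 146.06 million, so u = 14.93/146.06 = 10.22%.
After the change, unemployed falls and employed rises by 4.14; labor force unchanged → E = 135.27, U = 10.79, labor force = 146.06 million.
New unemployment rate = 10.79 / 146.06 = 7.39%.
Change = 7.39% − 10.22% = −2.83 percentage points.

The unemployment rate changes by −2.83 percentage points.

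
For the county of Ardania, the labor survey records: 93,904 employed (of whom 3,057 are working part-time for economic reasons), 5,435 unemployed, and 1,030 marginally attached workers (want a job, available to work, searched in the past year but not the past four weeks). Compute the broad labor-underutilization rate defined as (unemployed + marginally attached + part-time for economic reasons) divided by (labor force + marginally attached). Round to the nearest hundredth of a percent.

Broad underutilization rate ≈ 9.49%.

Labor force = 93,904 + 5,435 = 99,339.
Numerator = 5,435 + 1,030 + 3,057 = 9,522.
Denominator = 99,339 + 1,030 = 100,369.
Broad rate = 9,522 / 100,369 = 9.49%.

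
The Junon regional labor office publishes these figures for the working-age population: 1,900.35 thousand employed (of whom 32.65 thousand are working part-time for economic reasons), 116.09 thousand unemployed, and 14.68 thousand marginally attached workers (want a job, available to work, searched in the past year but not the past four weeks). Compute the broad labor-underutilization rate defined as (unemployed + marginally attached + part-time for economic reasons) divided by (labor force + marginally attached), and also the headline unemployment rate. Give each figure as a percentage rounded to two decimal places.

Broad underutilization rate ≈ 8.05%; headline unemployment rate ≈ 5.76%.

Labor force = 1,900.35 + 116.09 = 2,016.44 thousand.
Numerator = 116.09 + 14.68 + 32.65 = 163.42 thousand.
Denominator = 2,016.44 + 14.68 = 2,031.12 thousand.
Broad rate = 163.42 / 2,031.12 = 8.05%.
Headline unemployment rate = 116.09 / 2,016.44 = 5.76%.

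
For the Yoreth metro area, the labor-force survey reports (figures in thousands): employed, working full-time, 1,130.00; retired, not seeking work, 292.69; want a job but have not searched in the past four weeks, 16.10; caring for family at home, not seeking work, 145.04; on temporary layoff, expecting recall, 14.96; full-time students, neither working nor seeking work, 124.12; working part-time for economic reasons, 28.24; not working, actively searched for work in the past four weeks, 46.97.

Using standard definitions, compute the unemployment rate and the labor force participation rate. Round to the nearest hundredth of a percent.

Unemployment rate ≈ 5.08%; labor force participation rate ≈ 67.86%.

Employed = 1,130.00 + 28.24 = 1,158.24 thousand (anyone who worked, including part-time for economic reasons, counts as employed).
Unemployed = 14.96 + 46.97 = 61.93 thousand (jobless and actively searching, or on temporary layoff).
Labor force = 1,158.24 + 61.93 = 1,220.17 thousand.
Not in labor force = 292.69 + 16.10 + 145.04 + 124.12 = 577.95 thousand (those not working and not actively searching are outside the labor force — including those who want a job but have given up searching).
Civilian working-age population = 1,220.17 + 577.95 = 1,798.12 thousand.
Unemployment rate = 61.93 / 1,220.17 = 5.08%.
Labor force participation rate = 1,220.17 / 1,798.12 = 67.86%.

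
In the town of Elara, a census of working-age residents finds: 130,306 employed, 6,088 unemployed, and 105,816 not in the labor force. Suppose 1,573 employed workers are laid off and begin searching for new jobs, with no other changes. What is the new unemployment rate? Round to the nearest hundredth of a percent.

Initially, labor force = 130,306 + 6,088 = 136,394, so u = 6,088/136,394 = 4.46%.
After the change, employed falls and unemployed rises by 1,573; labor force unchanged → E = 128,733, U = 7,661, labor force = 136,394.
New unemployment rate = 7,661 / 136,394 = 5.62%.

New unemployment rate ≈ 5.62%.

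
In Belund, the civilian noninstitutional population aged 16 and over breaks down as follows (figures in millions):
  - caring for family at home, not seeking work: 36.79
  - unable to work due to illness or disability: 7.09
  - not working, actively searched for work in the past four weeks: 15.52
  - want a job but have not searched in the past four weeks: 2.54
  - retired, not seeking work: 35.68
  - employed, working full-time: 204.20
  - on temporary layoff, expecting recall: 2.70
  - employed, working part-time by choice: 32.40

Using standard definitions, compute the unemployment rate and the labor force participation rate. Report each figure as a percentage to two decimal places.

Employed = 204.20 + 32.40 = 236.60 million.
Unemployed = 15.52 + 2.70 = 18.22 million (jobless and actively searching, or on temporary layoff).
Labor force = 236.60 + 18.22 = 254.82 million.
Not in labor force = 36.79 + 7.09 + 2.54 + 35.68 = 82.10 million (those not working and not actively searching are outside the labor force — including those who want a job but have given up searching).
Civilian working-age population = 254.82 + 82.10 = 336.92 million.
Unemployment rate = 18.22 / 254.82 = 7.15%.
Labor force participation rate = 254.82 / 336.92 = 75.63%.

Unemployment rate ≈ 7.15%; labor force participation rate ≈ 75.63%.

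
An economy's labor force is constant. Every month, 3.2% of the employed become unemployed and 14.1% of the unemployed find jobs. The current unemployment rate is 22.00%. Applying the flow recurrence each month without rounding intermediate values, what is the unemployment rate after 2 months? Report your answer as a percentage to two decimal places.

Unemployment rate after two months ≈ 20.89%.

With a fixed labor force, u_{t+1} = u_t + s·(1−u_t) − f·u_t = u_t·(1−s−f) + s.
Here 1−s−f = 0.827 and s = 0.032.
u_1 = 0.220000 × 0.827 + 0.032 = 0.213940.
u_2 = 0.213940 × 0.827 + 0.032 = 0.208928.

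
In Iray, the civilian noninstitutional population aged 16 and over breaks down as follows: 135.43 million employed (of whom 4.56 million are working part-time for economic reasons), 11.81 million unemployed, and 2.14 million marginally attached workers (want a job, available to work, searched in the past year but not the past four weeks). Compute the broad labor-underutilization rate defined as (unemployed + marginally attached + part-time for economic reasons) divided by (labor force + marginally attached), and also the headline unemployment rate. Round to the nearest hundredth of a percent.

Labor force = 135.43 + 11.81 = 147.24 million.
Numerator = 11.81 + 2.14 + 4.56 = 18.51 million.
Denominator = 147.24 + 2.14 = 149.38 million.
Broad rate = 18.51 / 149.38 = 12.39%.
Headline unemployment rate = 11.81 / 147.24 = 8.02%.

Broad underutilization rate ≈ 12.39%; headline unemployment rate ≈ 8.02%.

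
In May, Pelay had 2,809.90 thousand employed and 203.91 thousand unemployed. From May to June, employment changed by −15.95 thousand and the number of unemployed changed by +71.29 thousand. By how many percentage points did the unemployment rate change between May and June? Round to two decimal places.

The unemployment rate changed by +2.20 percentage points.

May: labor force = 2,809.90 + 203.91 = 3,013.81; u = 203.91/3,013.81 = 6.77%.
June: labor force = 2,793.95 + 275.20 = 3,069.15; u = 275.20/3,069.15 = 8.97%.
Change = 8.97% − 6.77% = +2.20 pp.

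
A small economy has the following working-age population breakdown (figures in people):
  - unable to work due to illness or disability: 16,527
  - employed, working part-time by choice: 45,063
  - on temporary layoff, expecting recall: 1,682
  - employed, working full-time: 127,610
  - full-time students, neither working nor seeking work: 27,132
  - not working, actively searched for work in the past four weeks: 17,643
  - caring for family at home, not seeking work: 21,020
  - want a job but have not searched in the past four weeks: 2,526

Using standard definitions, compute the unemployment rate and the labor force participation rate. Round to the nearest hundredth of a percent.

Employed = 45,063 + 127,610 = 172,673.
Unemployed = 1,682 + 17,643 = 19,325 (jobless and actively searching, or on temporary layoff).
Labor force = 172,673 + 19,325 = 191,998.
Not in labor force = 16,527 + 27,132 + 21,020 + 2,526 = 67,205 (those not working and not actively searching are outside the labor force — including those who want a job but have given up searching).
Civilian working-age population = 191,998 + 67,205 = 259,203.
Unemployment rate = 19,325 / 191,998 = 10.07%.
Labor force participation rate = 191,998 / 259,203 = 74.07%.

Unemployment rate ≈ 10.07%; labor force participation rate ≈ 74.07%.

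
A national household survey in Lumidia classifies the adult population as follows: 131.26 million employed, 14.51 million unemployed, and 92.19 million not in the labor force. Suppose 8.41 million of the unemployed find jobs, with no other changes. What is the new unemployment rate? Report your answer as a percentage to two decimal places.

New unemployment rate ≈ 4.18%.

Initially, labor force = 131.26 + 14.51 = 145.77 million, so u = 14.51/145.77 = 9.95%.
After the change, unemployed falls and employed rises by 8.41; labor force unchanged → E = 139.67, U = 6.10, labor force = 145.77 million.
New unemployment rate = 6.10 / 145.77 = 4.18%.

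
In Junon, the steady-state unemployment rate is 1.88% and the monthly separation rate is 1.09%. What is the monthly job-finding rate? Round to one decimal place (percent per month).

From u* = s/(s+f): f = s·(1−u)/u.
f = 1.09 × (1 − 0.0188) / 0.0188 = 1.0695 / 0.0188 ≈ 56.9% per month.

Job-finding rate ≈ 56.9% per month.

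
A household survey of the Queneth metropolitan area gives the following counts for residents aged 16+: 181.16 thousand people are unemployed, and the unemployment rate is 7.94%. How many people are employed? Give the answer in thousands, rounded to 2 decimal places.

About 2,100.45 thousand are employed.

Labor force = U / u = 181.16 / 0.0794 ≈ 2,281.61 thousand.
Employed = labor force − unemployed = 2,281.61 − 181.16 = 2,100.45 thousand.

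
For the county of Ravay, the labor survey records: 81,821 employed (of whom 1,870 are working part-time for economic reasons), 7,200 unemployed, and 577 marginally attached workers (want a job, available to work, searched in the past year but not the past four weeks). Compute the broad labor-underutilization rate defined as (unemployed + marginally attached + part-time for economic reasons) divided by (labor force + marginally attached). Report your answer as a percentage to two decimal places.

Broad underutilization rate ≈ 10.77%.

Labor force = 81,821 + 7,200 = 89,021.
Numerator = 7,200 + 577 + 1,870 = 9,647.
Denominator = 89,021 + 577 = 89,598.
Broad rate = 9,647 / 89,598 = 10.77%.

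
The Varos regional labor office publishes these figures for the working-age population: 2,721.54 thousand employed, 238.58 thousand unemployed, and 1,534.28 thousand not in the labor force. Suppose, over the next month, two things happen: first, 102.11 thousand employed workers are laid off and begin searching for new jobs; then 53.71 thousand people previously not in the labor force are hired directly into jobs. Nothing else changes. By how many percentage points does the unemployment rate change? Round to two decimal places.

Initially, labor force = 2,721.54 + 238.58 = 2,960.12 thousand, so u = 238.58/2,960.12 = 8.06%.
After the first change, employed falls and unemployed rises by 102.11; labor force unchanged → E = 2,619.43, U = 340.69, labor force = 2,960.12 thousand.
After the second change, employed and labor force both rise by 53.71; unemployed unchanged → E = 2,673.14, U = 340.69, labor force = 3,013.83 thousand.
New unemployment rate = 340.69 / 3,013.83 = 11.30%.
Change = 11.30% − 8.06% = +3.24 percentage points.

The unemployment rate changes by +3.24 percentage points.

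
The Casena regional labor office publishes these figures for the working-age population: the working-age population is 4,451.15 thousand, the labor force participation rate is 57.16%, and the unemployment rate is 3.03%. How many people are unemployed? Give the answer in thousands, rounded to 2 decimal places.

Labor force = 0.5716 × 4,451.15 = 2,544.28 thousand.
Unemployed = 0.0303 × 2,544.28 ≈ 77.09 thousand.

About 77.09 thousand are unemployed.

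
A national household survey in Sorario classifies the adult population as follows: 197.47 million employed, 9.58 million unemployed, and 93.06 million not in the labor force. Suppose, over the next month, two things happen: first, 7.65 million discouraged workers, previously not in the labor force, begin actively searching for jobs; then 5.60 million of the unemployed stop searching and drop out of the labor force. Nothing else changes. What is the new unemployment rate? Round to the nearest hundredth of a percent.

Initially, labor force = 197.47 + 9.58 = 207.05 million, so u = 9.58/207.05 = 4.63%.
After the first change, unemployed and labor force both rise by 7.65 → E = 197.47, U = 17.23, labor force = 214.70 million.
After the second change, unemployed and labor force both fall by 5.60 → E = 197.47, U = 11.63, labor force = 209.10 million.
New unemployment rate = 11.63 / 209.10 = 5.56%.

New unemployment rate ≈ 5.56%.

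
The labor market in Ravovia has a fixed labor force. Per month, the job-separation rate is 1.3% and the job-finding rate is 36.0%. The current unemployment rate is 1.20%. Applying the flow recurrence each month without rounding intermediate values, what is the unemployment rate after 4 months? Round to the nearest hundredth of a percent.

With a fixed labor force, u_{t+1} = u_t + s·(1−u_t) − f·u_t = u_t·(1−s−f) + s.
Here 1−s−f = 0.627 and s = 0.013.
u_1 = 0.012000 × 0.627 + 0.013 = 0.020524.
u_2 = 0.020524 × 0.627 + 0.013 = 0.025869.
u_3 = 0.025869 × 0.627 + 0.013 = 0.029220.
u_4 = 0.029220 × 0.627 + 0.013 = 0.031321.

Unemployment rate after four months ≈ 3.13%.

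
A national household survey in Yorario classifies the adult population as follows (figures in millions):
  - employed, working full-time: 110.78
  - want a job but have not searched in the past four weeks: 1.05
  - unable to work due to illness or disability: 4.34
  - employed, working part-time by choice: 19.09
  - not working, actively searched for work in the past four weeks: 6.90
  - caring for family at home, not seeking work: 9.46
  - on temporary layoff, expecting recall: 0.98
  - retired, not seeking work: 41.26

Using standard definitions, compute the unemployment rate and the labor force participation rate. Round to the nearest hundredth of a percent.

Unemployment rate ≈ 5.72%; labor force participation rate ≈ 71.06%.

Employed = 110.78 + 19.09 = 129.87 million.
Unemployed = 6.90 + 0.98 = 7.88 million (jobless and actively searching, or on temporary layoff).
Labor force = 129.87 + 7.88 = 137.75 million.
Not in labor force = 1.05 + 4.34 + 9.46 + 41.26 = 56.11 million (those not working and not actively searching are outside the labor force — including those who want a job but have given up searching).
Civilian working-age population = 137.75 + 56.11 = 193.86 million.
Unemployment rate = 7.88 / 137.75 = 5.72%.
Labor force participation rate = 137.75 / 193.86 = 71.06%.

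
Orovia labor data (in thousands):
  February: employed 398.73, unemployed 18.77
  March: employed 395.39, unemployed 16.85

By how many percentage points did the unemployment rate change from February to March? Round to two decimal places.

February: labor force = 398.73 + 18.77 = 417.50; u = 18.77/417.50 = 4.50%.
March: labor force = 395.39 + 16.85 = 412.24; u = 16.85/412.24 = 4.09%.
Change = 4.09% − 4.50% = −0.41 pp.

The unemployment rate changed by −0.41 percentage points.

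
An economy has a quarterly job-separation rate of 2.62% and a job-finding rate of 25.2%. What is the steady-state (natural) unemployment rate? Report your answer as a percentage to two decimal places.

At steady state the flows balance: s·E = f·U, so U/(E+U) = s/(s+f).
u* = 2.62 / (2.62 + 25.2) = 2.62 / 27.82 = 9.42%.

Steady-state unemployment rate ≈ 9.42%.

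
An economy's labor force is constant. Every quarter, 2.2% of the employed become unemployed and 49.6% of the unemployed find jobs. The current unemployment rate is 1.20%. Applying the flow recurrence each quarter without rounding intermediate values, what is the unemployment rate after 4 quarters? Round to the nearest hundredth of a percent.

Unemployment rate after four quarters ≈ 4.08%.

With a fixed labor force, u_{t+1} = u_t + s·(1−u_t) − f·u_t = u_t·(1−s−f) + s.
Here 1−s−f = 0.482 and s = 0.022.
u_1 = 0.012000 × 0.482 + 0.022 = 0.027784.
u_2 = 0.027784 × 0.482 + 0.022 = 0.035392.
u_3 = 0.035392 × 0.482 + 0.022 = 0.039059.
u_4 = 0.039059 × 0.482 + 0.022 = 0.040826.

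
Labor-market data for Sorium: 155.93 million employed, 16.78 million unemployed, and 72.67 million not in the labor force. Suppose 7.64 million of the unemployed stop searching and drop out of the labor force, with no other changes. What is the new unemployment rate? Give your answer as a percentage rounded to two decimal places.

New unemployment rate ≈ 5.54%.

Initially, labor force = 155.93 + 16.78 = 172.71 million, so u = 16.78/172.71 = 9.72%.
After the change, unemployed and labor force both fall by 7.64 → E = 155.93, U = 9.14, labor force = 165.07 million.
New unemployment rate = 9.14 / 165.07 = 5.54%.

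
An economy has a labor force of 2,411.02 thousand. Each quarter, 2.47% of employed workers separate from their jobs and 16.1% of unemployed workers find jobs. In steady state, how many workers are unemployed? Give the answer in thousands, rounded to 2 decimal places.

Steady-state unemployment rate u* = s/(s+f) = 2.47/(2.47+16.1) = 0.133010.
Unemployed = u* × labor force = 0.133010 × 2,411.02 ≈ 320.69 thousand.

About 320.69 thousand are unemployed in steady state.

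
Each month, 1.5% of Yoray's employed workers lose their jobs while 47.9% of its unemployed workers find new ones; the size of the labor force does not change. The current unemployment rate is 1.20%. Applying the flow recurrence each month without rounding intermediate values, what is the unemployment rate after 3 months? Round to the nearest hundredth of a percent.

With a fixed labor force, u_{t+1} = u_t + s·(1−u_t) − f·u_t = u_t·(1−s−f) + s.
Here 1−s−f = 0.506 and s = 0.015.
u_1 = 0.012000 × 0.506 + 0.015 = 0.021072.
u_2 = 0.021072 × 0.506 + 0.015 = 0.025662.
u_3 = 0.025662 × 0.506 + 0.015 = 0.027985.

Unemployment rate after three months ≈ 2.80%.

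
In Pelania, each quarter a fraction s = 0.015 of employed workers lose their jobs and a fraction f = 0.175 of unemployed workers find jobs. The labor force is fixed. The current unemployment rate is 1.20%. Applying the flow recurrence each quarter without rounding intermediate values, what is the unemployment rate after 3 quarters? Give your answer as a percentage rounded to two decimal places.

Unemployment rate after three quarters ≈ 4.34%.

With a fixed labor force, u_{t+1} = u_t + s·(1−u_t) − f·u_t = u_t·(1−s−f) + s.
Here 1−s−f = 0.810 and s = 0.015.
u_1 = 0.012000 × 0.810 + 0.015 = 0.024720.
u_2 = 0.024720 × 0.810 + 0.015 = 0.035023.
u_3 = 0.035023 × 0.810 + 0.015 = 0.043369.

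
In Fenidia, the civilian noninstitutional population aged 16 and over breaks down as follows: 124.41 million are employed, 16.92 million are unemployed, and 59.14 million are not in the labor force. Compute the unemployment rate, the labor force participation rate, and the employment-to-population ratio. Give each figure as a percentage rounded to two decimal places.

Unemployment rate ≈ 11.97%; labor force participation rate ≈ 70.50%; employment-population ratio ≈ 62.06%.

Labor force = employed + unemployed = 124.41 + 16.92 = 141.33 million.
Working-age population = 141.33 + 59.14 = 200.47 million.
Unemployment rate = 16.92 / 141.33 = 11.97%.
Labor force participation rate = 141.33 / 200.47 = 70.50%.
Employment-population ratio = 124.41 / 200.47 = 62.06%.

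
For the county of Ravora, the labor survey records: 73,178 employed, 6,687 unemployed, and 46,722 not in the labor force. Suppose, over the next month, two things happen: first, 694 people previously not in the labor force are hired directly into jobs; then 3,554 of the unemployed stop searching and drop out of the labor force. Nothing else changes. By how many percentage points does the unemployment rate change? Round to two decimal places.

The unemployment rate changes by −4.30 percentage points.

Initially, labor force = 73,178 + 6,687 = 79,865, so u = 6,687/79,865 = 8.37%.
After the first change, employed and labor force both rise by 694; unemployed unchanged → E = 73,872, U = 6,687, labor force = 80,559.
After the second change, unemployed and labor force both fall by 3,554 → E = 73,872, U = 3,133, labor force = 77,005.
New unemployment rate = 3,133 / 77,005 = 4.07%.
Change = 4.07% − 8.37% = −4.30 percentage points.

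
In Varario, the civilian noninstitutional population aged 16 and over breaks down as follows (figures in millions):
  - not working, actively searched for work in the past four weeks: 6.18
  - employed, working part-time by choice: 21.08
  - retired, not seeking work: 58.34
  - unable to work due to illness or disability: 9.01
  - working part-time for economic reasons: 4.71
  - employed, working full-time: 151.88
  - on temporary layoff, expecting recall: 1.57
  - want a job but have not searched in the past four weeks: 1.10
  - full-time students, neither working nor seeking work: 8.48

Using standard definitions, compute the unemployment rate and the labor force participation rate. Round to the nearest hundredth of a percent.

Unemployment rate ≈ 4.18%; labor force participation rate ≈ 70.68%.

Employed = 21.08 + 4.71 + 151.88 = 177.67 million (anyone who worked, including part-time for economic reasons, counts as employed).
Unemployed = 6.18 + 1.57 = 7.75 million (jobless and actively searching, or on temporary layoff).
Labor force = 177.67 + 7.75 = 185.42 million.
Not in labor force = 58.34 + 9.01 + 1.10 + 8.48 = 76.93 million (those not working and not actively searching are outside the labor force — including those who want a job but have given up searching).
Civilian working-age population = 185.42 + 76.93 = 262.35 million.
Unemployment rate = 7.75 / 185.42 = 4.18%.
Labor force participation rate = 185.42 / 262.35 = 70.68%.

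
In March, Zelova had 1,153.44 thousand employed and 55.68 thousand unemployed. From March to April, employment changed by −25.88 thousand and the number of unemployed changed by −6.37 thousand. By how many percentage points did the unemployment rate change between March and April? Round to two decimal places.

The unemployment rate changed by −0.42 percentage points.

March: labor force = 1,153.44 + 55.68 = 1,209.12; u = 55.68/1,209.12 = 4.61%.
April: labor force = 1,127.56 + 49.31 = 1,176.87; u = 49.31/1,176.87 = 4.19%.
Change = 4.19% − 4.61% = −0.42 pp.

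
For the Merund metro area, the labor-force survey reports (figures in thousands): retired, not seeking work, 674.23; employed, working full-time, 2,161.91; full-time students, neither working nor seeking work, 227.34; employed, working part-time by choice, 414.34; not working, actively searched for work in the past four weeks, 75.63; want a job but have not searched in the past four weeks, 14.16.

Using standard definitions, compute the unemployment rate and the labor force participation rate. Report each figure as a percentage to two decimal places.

Unemployment rate ≈ 2.85%; labor force participation rate ≈ 74.33%.

Employed = 2,161.91 + 414.34 = 2,576.25 thousand.
Unemployed = 75.63 thousand.
Labor force = 2,576.25 + 75.63 = 2,651.88 thousand.
Not in labor force = 674.23 + 227.34 + 14.16 = 915.73 thousand (those not working and not actively searching are outside the labor force — including those who want a job but have given up searching).
Civilian working-age population = 2,651.88 + 915.73 = 3,567.61 thousand.
Unemployment rate = 75.63 / 2,651.88 = 2.85%.
Labor force participation rate = 2,651.88 / 3,567.61 = 74.33%.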